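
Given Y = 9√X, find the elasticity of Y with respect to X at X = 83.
Elasticity = 1/2

Elasticity = (dY/dX) · (X/Y)

dY/dX = 9/(2·√X)
At X = 83: dY/dX = 9·√83/166, Y = 9·√83

Elasticity = (9·√83/166) · (83 / (9·√83)) = 1/2

Interpretation: for a small percentage change in X, the percentage change in Y is approximately 0.50 times as large.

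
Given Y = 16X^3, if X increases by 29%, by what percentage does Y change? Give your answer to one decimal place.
114.7%

For Y = 16X^3:
If X → X(1 + 0.29)
Then Y → Y · (1 + 0.29)^3
     ≈ Y · 2.1467

Percentage change = ((1 + 0.29)^3 − 1) × 100% ≈ 114.7%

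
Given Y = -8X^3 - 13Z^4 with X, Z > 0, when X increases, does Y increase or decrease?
Y decreases

Taking the partial derivative:
∂Y/∂X = -24X^2

∂Y/∂X = -24X^2 < 0 (assuming positive values)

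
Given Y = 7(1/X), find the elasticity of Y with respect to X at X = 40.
Elasticity = -1

Elasticity = (dY/dX) · (X/Y)

dY/dX = -7/X²
At X = 40: dY/dX = -7/1600, Y = 7/40

Elasticity = (-7/1600) · (40 / (7/40)) = -1

Interpretation: for a small percentage change in X, the percentage change in Y is approximately -1.00 times as large.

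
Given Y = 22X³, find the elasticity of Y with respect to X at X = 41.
Elasticity = 3

Elasticity = (dY/dX) · (X/Y)

dY/dX = 66·X²
At X = 41: dY/dX = 110946, Y = 1516262

Elasticity = 110946 · (41 / 1516262) = 3

Interpretation: for a small percentage change in X, the percentage change in Y is approximately 3.00 times as large.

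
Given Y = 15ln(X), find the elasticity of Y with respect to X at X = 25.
Elasticity = 1/ln(25) ≈ 0.3107

Elasticity = (dY/dX) · (X/Y)

dY/dX = 15/X
At X = 25: dY/dX = 3/5, Y = 15·ln(25)

Elasticity = (3/5) · (25 / (15·ln(25))) = 1/ln(25) ≈ 0.3107

Interpretation: for a small percentage change in X, the percentage change in Y is approximately 0.31 times as large.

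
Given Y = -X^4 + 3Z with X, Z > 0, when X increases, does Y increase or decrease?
Y decreases

Taking the partial derivative:
∂Y/∂X = -4X^3

∂Y/∂X = -4X^3 < 0 (assuming positive values)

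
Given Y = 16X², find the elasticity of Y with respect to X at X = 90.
Elasticity = 2

Elasticity = (dY/dX) · (X/Y)

dY/dX = 32·X
At X = 90: dY/dX = 2880, Y = 129600

Elasticity = 2880 · (90 / 129600) = 2

Interpretation: for a small percentage change in X, the percentage change in Y is approximately 2.00 times as large.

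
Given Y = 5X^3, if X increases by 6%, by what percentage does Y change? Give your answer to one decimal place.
19.1%

For Y = 5X^3:
If X → X(1 + 0.06)
Then Y → Y · (1 + 0.06)^3
     ≈ Y · 1.1910

Percentage change = ((1 + 0.06)^3 − 1) × 100% ≈ 19.1%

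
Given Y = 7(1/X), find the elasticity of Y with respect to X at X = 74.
Elasticity = -1

Elasticity = (dY/dX) · (X/Y)

dY/dX = -7/X²
At X = 74: dY/dX = -7/5476, Y = 7/74

Elasticity = (-7/5476) · (74 / (7/74)) = -1

Interpretation: for a small percentage change in X, the percentage change in Y is approximately -1.00 times as large.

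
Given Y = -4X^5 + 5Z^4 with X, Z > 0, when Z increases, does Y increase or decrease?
Y increases

Taking the partial derivative:
∂Y/∂Z = 20Z^3

∂Y/∂Z = 20Z^3 > 0 (assuming positive values)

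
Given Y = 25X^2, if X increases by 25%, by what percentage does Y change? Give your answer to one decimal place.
56.3%

For Y = 25X^2:
If X → X(1 + 0.25)
Then Y → Y · (1 + 0.25)^2
     = Y · 1.5625

Percentage change = ((1 + 0.25)^2 − 1) × 100% ≈ 56.3%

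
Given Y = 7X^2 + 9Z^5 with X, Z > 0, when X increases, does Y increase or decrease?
Y increases

Taking the partial derivative:
∂Y/∂X = 14X

∂Y/∂X = 14X > 0 (assuming positive values)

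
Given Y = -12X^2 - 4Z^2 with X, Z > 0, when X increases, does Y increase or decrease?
Y decreases

Taking the partial derivative:
∂Y/∂X = -24X

∂Y/∂X = -24X < 0 (assuming positive values)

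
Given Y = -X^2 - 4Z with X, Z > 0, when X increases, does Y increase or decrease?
Y decreases

Taking the partial derivative:
∂Y/∂X = -2X

∂Y/∂X = -2X < 0 (assuming positive values)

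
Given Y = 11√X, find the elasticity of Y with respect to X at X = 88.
Elasticity = 1/2

Elasticity = (dY/dX) · (X/Y)

dY/dX = 11/(2·√X)
At X = 88: dY/dX = √22/8, Y = 22·√22

Elasticity = (√22/8) · (88 / (22·√22)) = 1/2

Interpretation: for a small percentage change in X, the percentage change in Y is approximately 0.50 times as large.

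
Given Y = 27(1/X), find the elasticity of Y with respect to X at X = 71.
Elasticity = -1

Elasticity = (dY/dX) · (X/Y)

dY/dX = -27/X²
At X = 71: dY/dX = -27/5041, Y = 27/71

Elasticity = (-27/5041) · (71 / (27/71)) = -1

Interpretation: for a small percentage change in X, the percentage change in Y is approximately -1.00 times as large.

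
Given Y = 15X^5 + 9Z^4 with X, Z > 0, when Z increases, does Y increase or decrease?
Y increases

Taking the partial derivative:
∂Y/∂Z = 36Z^3

∂Y/∂Z = 36Z^3 > 0 (assuming positive values)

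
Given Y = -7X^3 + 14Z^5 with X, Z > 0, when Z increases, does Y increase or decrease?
Y increases

Taking the partial derivative:
∂Y/∂Z = 70Z^4

∂Y/∂Z = 70Z^4 > 0 (assuming positive values)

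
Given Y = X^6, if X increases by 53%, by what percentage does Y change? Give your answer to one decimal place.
1182.8%

For Y = X^6:
If X → X(1 + 0.53)
Then Y → Y · (1 + 0.53)^6
     ≈ Y · 12.8277

Percentage change = ((1 + 0.53)^6 − 1) × 100% ≈ 1182.8%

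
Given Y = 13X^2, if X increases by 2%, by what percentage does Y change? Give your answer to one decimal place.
4.0%

For Y = 13X^2:
If X → X(1 + 0.02)
Then Y → Y · (1 + 0.02)^2
     = Y · 1.0404

Percentage change = ((1 + 0.02)^2 − 1) × 100% ≈ 4.0%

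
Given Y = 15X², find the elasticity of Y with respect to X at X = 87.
Elasticity = 2

Elasticity = (dY/dX) · (X/Y)

dY/dX = 30·X
At X = 87: dY/dX = 2610, Y = 113535

Elasticity = 2610 · (87 / 113535) = 2

Interpretation: for a small percentage change in X, the percentage change in Y is approximately 2.00 times as large.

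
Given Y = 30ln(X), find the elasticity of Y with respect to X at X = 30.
Elasticity = 1/ln(30) ≈ 0.2940

Elasticity = (dY/dX) · (X/Y)

dY/dX = 30/X
At X = 30: dY/dX = 1, Y = 30·ln(30)

Elasticity = 1 · (30 / (30·ln(30))) = 1/ln(30) ≈ 0.2940

Interpretation: for a small percentage change in X, the percentage change in Y is approximately 0.29 times as large.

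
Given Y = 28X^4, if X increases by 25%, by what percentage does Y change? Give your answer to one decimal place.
144.1%

For Y = 28X^4:
If X → X(1 + 0.25)
Then Y → Y · (1 + 0.25)^4
     ≈ Y · 2.4414

Percentage change = ((1 + 0.25)^4 − 1) × 100% ≈ 144.1%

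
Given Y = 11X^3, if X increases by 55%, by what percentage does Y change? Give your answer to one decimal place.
272.4%

For Y = 11X^3:
If X → X(1 + 0.55)
Then Y → Y · (1 + 0.55)^3
     ≈ Y · 3.7239

Percentage change = ((1 + 0.55)^3 − 1) × 100% ≈ 272.4%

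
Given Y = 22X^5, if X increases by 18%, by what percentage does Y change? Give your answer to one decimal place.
128.8%

For Y = 22X^5:
If X → X(1 + 0.18)
Then Y → Y · (1 + 0.18)^5
     ≈ Y · 2.2878

Percentage change = ((1 + 0.18)^5 − 1) × 100% ≈ 128.8%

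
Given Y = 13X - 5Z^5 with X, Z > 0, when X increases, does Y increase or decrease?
Y increases

Taking the partial derivative:
∂Y/∂X = 13

∂Y/∂X = 13 > 0 (assuming positive values)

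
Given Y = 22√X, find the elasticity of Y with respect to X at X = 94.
Elasticity = 1/2

Elasticity = (dY/dX) · (X/Y)

dY/dX = 11/√X
At X = 94: dY/dX = 11·√94/94, Y = 22·√94

Elasticity = (11·√94/94) · (94 / (22·√94)) = 1/2

Interpretation: for a small percentage change in X, the percentage change in Y is approximately 0.50 times as large.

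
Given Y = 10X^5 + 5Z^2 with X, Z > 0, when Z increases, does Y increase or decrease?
Y increases

Taking the partial derivative:
∂Y/∂Z = 10Z

∂Y/∂Z = 10Z > 0 (assuming positive values)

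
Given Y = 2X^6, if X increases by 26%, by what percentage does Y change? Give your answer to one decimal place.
300.2%

For Y = 2X^6:
If X → X(1 + 0.26)
Then Y → Y · (1 + 0.26)^6
     ≈ Y · 4.0015

Percentage change = ((1 + 0.26)^6 − 1) × 100% ≈ 300.2%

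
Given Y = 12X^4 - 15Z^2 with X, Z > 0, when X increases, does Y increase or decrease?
Y increases

Taking the partial derivative:
∂Y/∂X = 48X^3

∂Y/∂X = 48X^3 > 0 (assuming positive values)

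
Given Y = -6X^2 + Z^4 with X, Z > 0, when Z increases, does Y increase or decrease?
Y increases

Taking the partial derivative:
∂Y/∂Z = 4Z^3

∂Y/∂Z = 4Z^3 > 0 (assuming positive values)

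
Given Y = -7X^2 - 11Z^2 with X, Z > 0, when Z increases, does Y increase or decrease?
Y decreases

Taking the partial derivative:
∂Y/∂Z = -22Z

∂Y/∂Z = -22Z < 0 (assuming positive values)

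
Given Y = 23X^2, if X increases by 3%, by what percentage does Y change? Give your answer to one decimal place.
6.1%

For Y = 23X^2:
If X → X(1 + 0.03)
Then Y → Y · (1 + 0.03)^2
     = Y · 1.0609

Percentage change = ((1 + 0.03)^2 − 1) × 100% ≈ 6.1%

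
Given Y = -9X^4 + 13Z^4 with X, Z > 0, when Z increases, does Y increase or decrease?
Y increases

Taking the partial derivative:
∂Y/∂Z = 52Z^3

∂Y/∂Z = 52Z^3 > 0 (assuming positive values)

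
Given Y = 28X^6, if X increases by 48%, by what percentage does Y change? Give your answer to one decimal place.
950.9%

For Y = 28X^6:
If X → X(1 + 0.48)
Then Y → Y · (1 + 0.48)^6
     ≈ Y · 10.5092

Percentage change = ((1 + 0.48)^6 − 1) × 100% ≈ 950.9%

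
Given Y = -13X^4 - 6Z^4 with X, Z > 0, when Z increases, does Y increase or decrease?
Y decreases

Taking the partial derivative:
∂Y/∂Z = -24Z^3

∂Y/∂Z = -24Z^3 < 0 (assuming positive values)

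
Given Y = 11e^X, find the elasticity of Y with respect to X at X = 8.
Elasticity = 8

Elasticity = (dY/dX) · (X/Y)

dY/dX = 11·e^X
At X = 8: dY/dX = 11·e^8, Y = 11·e^8

Elasticity = (11·e^8) · (8 / (11·e^8)) = 8

Interpretation: for a small percentage change in X, the percentage change in Y is approximately 8.00 times as large.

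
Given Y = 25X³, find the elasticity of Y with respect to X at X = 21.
Elasticity = 3

Elasticity = (dY/dX) · (X/Y)

dY/dX = 75·X²
At X = 21: dY/dX = 33075, Y = 231525

Elasticity = 33075 · (21 / 231525) = 3

Interpretation: for a small percentage change in X, the percentage change in Y is approximately 3.00 times as large.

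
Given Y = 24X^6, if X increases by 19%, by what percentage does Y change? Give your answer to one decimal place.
184.0%

For Y = 24X^6:
If X → X(1 + 0.19)
Then Y → Y · (1 + 0.19)^6
     ≈ Y · 2.8398

Percentage change = ((1 + 0.19)^6 − 1) × 100% ≈ 184.0%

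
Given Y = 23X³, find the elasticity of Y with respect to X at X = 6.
Elasticity = 3

Elasticity = (dY/dX) · (X/Y)

dY/dX = 69·X²
At X = 6: dY/dX = 2484, Y = 4968

Elasticity = 2484 · (6 / 4968) = 3

Interpretation: for a small percentage change in X, the percentage change in Y is approximately 3.00 times as large.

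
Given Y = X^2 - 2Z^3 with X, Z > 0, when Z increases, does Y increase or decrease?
Y decreases

Taking the partial derivative:
∂Y/∂Z = -6Z^2

∂Y/∂Z = -6Z^2 < 0 (assuming positive values)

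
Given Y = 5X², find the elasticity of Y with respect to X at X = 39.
Elasticity = 2

Elasticity = (dY/dX) · (X/Y)

dY/dX = 10·X
At X = 39: dY/dX = 390, Y = 7605

Elasticity = 390 · (39 / 7605) = 2

Interpretation: for a small percentage change in X, the percentage change in Y is approximately 2.00 times as large.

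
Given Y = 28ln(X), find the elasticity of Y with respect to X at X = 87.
Elasticity = 1/ln(87) ≈ 0.2239

Elasticity = (dY/dX) · (X/Y)

dY/dX = 28/X
At X = 87: dY/dX = 28/87, Y = 28·ln(87)

Elasticity = (28/87) · (87 / (28·ln(87))) = 1/ln(87) ≈ 0.2239

Interpretation: for a small percentage change in X, the percentage change in Y is approximately 0.22 times as large.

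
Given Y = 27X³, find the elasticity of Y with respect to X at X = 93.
Elasticity = 3

Elasticity = (dY/dX) · (X/Y)

dY/dX = 81·X²
At X = 93: dY/dX = 700569, Y = 21717639

Elasticity = 700569 · (93 / 21717639) = 3

Interpretation: for a small percentage change in X, the percentage change in Y is approximately 3.00 times as large.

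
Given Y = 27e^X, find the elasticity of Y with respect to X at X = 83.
Elasticity = 83

Elasticity = (dY/dX) · (X/Y)

dY/dX = 27·e^X
At X = 83: dY/dX = 27·e^83, Y = 27·e^83

Elasticity = (27·e^83) · (83 / (27·e^83)) = 83

Interpretation: for a small percentage change in X, the percentage change in Y is approximately 83.00 times as large.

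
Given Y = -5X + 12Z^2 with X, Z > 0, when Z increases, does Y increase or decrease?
Y increases

Taking the partial derivative:
∂Y/∂Z = 24Z

∂Y/∂Z = 24Z > 0 (assuming positive values)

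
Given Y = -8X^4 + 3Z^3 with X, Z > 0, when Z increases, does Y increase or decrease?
Y increases

Taking the partial derivative:
∂Y/∂Z = 9Z^2

∂Y/∂Z = 9Z^2 > 0 (assuming positive values)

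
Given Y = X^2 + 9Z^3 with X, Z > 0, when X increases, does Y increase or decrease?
Y increases

Taking the partial derivative:
∂Y/∂X = 2X

∂Y/∂X = 2X > 0 (assuming positive values)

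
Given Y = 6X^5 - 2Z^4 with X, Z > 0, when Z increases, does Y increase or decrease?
Y decreases

Taking the partial derivative:
∂Y/∂Z = -8Z^3

∂Y/∂Z = -8Z^3 < 0 (assuming positive values)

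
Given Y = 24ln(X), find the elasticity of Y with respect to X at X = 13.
Elasticity = 1/ln(13) ≈ 0.3899

Elasticity = (dY/dX) · (X/Y)

dY/dX = 24/X
At X = 13: dY/dX = 24/13, Y = 24·ln(13)

Elasticity = (24/13) · (13 / (24·ln(13))) = 1/ln(13) ≈ 0.3899

Interpretation: for a small percentage change in X, the percentage change in Y is approximately 0.39 times as large.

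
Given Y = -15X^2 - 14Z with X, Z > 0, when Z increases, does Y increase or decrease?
Y decreases

Taking the partial derivative:
∂Y/∂Z = -14

∂Y/∂Z = -14 < 0 (assuming positive values)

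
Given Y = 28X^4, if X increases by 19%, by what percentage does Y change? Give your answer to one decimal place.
100.5%

For Y = 28X^4:
If X → X(1 + 0.19)
Then Y → Y · (1 + 0.19)^4
     ≈ Y · 2.0053

Percentage change = ((1 + 0.19)^4 − 1) × 100% ≈ 100.5%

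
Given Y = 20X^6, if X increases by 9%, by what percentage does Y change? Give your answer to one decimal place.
67.7%

For Y = 20X^6:
If X → X(1 + 0.09)
Then Y → Y · (1 + 0.09)^6
     ≈ Y · 1.6771

Percentage change = ((1 + 0.09)^6 − 1) × 100% ≈ 67.7%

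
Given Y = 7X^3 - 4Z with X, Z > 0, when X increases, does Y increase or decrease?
Y increases

Taking the partial derivative:
∂Y/∂X = 21X^2

∂Y/∂X = 21X^2 > 0 (assuming positive values)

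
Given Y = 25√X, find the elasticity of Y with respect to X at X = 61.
Elasticity = 1/2

Elasticity = (dY/dX) · (X/Y)

dY/dX = 25/(2·√X)
At X = 61: dY/dX = 25·√61/122, Y = 25·√61

Elasticity = (25·√61/122) · (61 / (25·√61)) = 1/2

Interpretation: for a small percentage change in X, the percentage change in Y is approximately 0.50 times as large.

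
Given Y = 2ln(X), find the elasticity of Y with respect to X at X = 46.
Elasticity = 1/ln(46) ≈ 0.2612

Elasticity = (dY/dX) · (X/Y)

dY/dX = 2/X
At X = 46: dY/dX = 1/23, Y = 2·ln(46)

Elasticity = (1/23) · (46 / (2·ln(46))) = 1/ln(46) ≈ 0.2612

Interpretation: for a small percentage change in X, the percentage change in Y is approximately 0.26 times as large.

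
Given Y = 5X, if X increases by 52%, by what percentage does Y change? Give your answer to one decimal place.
52.0%

For Y = 5X:
If X → X(1 + 0.52)
Then Y → Y · (1 + 0.52)^1
     = Y · 1.5200

Percentage change = ((1 + 0.52)^1 − 1) × 100% = 52.0%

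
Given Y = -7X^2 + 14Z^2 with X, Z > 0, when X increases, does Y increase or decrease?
Y decreases

Taking the partial derivative:
∂Y/∂X = -14X

∂Y/∂X = -14X < 0 (assuming positive values)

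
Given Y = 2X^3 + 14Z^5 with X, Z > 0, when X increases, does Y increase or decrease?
Y increases

Taking the partial derivative:
∂Y/∂X = 6X^2

∂Y/∂X = 6X^2 > 0 (assuming positive values)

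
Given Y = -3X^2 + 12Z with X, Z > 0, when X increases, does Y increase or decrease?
Y decreases

Taking the partial derivative:
∂Y/∂X = -6X

∂Y/∂X = -6X < 0 (assuming positive values)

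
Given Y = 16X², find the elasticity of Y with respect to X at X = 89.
Elasticity = 2

Elasticity = (dY/dX) · (X/Y)

dY/dX = 32·X
At X = 89: dY/dX = 2848, Y = 126736

Elasticity = 2848 · (89 / 126736) = 2

Interpretation: for a small percentage change in X, the percentage change in Y is approximately 2.00 times as large.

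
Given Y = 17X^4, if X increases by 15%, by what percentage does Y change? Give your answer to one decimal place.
74.9%

For Y = 17X^4:
If X → X(1 + 0.15)
Then Y → Y · (1 + 0.15)^4
     ≈ Y · 1.7490

Percentage change = ((1 + 0.15)^4 − 1) × 100% ≈ 74.9%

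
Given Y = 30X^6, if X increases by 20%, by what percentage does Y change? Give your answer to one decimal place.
198.6%

For Y = 30X^6:
If X → X(1 + 0.2)
Then Y → Y · (1 + 0.2)^6
     ≈ Y · 2.9860

Percentage change = ((1 + 0.2)^6 − 1) × 100% ≈ 198.6%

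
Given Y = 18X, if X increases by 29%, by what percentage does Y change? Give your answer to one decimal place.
29.0%

For Y = 18X:
If X → X(1 + 0.29)
Then Y → Y · (1 + 0.29)^1
     = Y · 1.2900

Percentage change = ((1 + 0.29)^1 − 1) × 100% = 29.0%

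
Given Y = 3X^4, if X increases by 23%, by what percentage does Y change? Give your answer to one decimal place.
128.9%

For Y = 3X^4:
If X → X(1 + 0.23)
Then Y → Y · (1 + 0.23)^4
     ≈ Y · 2.2889

Percentage change = ((1 + 0.23)^4 − 1) × 100% ≈ 128.9%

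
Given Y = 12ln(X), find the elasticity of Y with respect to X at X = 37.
Elasticity = 1/ln(37) ≈ 0.2769

Elasticity = (dY/dX) · (X/Y)

dY/dX = 12/X
At X = 37: dY/dX = 12/37, Y = 12·ln(37)

Elasticity = (12/37) · (37 / (12·ln(37))) = 1/ln(37) ≈ 0.2769

Interpretation: for a small percentage change in X, the percentage change in Y is approximately 0.28 times as large.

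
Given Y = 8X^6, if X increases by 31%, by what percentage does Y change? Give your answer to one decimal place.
405.4%

For Y = 8X^6:
If X → X(1 + 0.31)
Then Y → Y · (1 + 0.31)^6
     ≈ Y · 5.0539

Percentage change = ((1 + 0.31)^6 − 1) × 100% ≈ 405.4%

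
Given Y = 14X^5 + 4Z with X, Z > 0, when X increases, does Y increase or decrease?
Y increases

Taking the partial derivative:
∂Y/∂X = 70X^4

∂Y/∂X = 70X^4 > 0 (assuming positive values)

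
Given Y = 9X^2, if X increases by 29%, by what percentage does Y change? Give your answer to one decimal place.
66.4%

For Y = 9X^2:
If X → X(1 + 0.29)
Then Y → Y · (1 + 0.29)^2
     = Y · 1.6641

Percentage change = ((1 + 0.29)^2 − 1) × 100% ≈ 66.4%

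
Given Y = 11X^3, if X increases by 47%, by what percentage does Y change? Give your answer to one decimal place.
217.7%

For Y = 11X^3:
If X → X(1 + 0.47)
Then Y → Y · (1 + 0.47)^3
     ≈ Y · 3.1765

Percentage change = ((1 + 0.47)^3 − 1) × 100% ≈ 217.7%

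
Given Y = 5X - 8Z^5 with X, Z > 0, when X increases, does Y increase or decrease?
Y increases

Taking the partial derivative:
∂Y/∂X = 5

∂Y/∂X = 5 > 0 (assuming positive values)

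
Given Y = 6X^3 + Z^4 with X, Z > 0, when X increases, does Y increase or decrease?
Y increases

Taking the partial derivative:
∂Y/∂X = 18X^2

∂Y/∂X = 18X^2 > 0 (assuming positive values)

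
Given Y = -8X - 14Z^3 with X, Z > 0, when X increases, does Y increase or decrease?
Y decreases

Taking the partial derivative:
∂Y/∂X = -8

∂Y/∂X = -8 < 0 (assuming positive values)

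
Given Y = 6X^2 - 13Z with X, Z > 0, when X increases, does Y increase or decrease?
Y increases

Taking the partial derivative:
∂Y/∂X = 12X

∂Y/∂X = 12X > 0 (assuming positive values)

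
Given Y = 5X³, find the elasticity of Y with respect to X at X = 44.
Elasticity = 3

Elasticity = (dY/dX) · (X/Y)

dY/dX = 15·X²
At X = 44: dY/dX = 29040, Y = 425920

Elasticity = 29040 · (44 / 425920) = 3

Interpretation: for a small percentage change in X, the percentage change in Y is approximately 3.00 times as large.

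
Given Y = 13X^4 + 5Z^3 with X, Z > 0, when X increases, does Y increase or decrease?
Y increases

Taking the partial derivative:
∂Y/∂X = 52X^3

∂Y/∂X = 52X^3 > 0 (assuming positive values)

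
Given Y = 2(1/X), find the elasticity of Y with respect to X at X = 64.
Elasticity = -1

Elasticity = (dY/dX) · (X/Y)

dY/dX = -2/X²
At X = 64: dY/dX = -1/2048, Y = 1/32

Elasticity = (-1/2048) · (64 / (1/32)) = -1

Interpretation: for a small percentage change in X, the percentage change in Y is approximately -1.00 times as large.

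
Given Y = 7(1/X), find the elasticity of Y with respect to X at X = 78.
Elasticity = -1

Elasticity = (dY/dX) · (X/Y)

dY/dX = -7/X²
At X = 78: dY/dX = -7/6084, Y = 7/78

Elasticity = (-7/6084) · (78 / (7/78)) = -1

Interpretation: for a small percentage change in X, the percentage change in Y is approximately -1.00 times as large.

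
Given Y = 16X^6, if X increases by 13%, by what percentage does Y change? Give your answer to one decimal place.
108.2%

For Y = 16X^6:
If X → X(1 + 0.13)
Then Y → Y · (1 + 0.13)^6
     ≈ Y · 2.0820

Percentage change = ((1 + 0.13)^6 − 1) × 100% ≈ 108.2%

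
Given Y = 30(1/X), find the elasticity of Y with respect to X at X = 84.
Elasticity = -1

Elasticity = (dY/dX) · (X/Y)

dY/dX = -30/X²
At X = 84: dY/dX = -5/1176, Y = 5/14

Elasticity = (-5/1176) · (84 / (5/14)) = -1

Interpretation: for a small percentage change in X, the percentage change in Y is approximately -1.00 times as large.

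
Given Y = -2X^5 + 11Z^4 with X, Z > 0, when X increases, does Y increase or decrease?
Y decreases

Taking the partial derivative:
∂Y/∂X = -10X^4

∂Y/∂X = -10X^4 < 0 (assuming positive values)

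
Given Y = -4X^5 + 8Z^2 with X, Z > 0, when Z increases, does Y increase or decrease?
Y increases

Taking the partial derivative:
∂Y/∂Z = 16Z

∂Y/∂Z = 16Z > 0 (assuming positive values)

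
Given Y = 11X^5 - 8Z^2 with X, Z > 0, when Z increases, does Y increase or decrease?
Y decreases

Taking the partial derivative:
∂Y/∂Z = -16Z

∂Y/∂Z = -16Z < 0 (assuming positive values)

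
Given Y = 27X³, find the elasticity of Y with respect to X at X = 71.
Elasticity = 3

Elasticity = (dY/dX) · (X/Y)

dY/dX = 81·X²
At X = 71: dY/dX = 408321, Y = 9663597

Elasticity = 408321 · (71 / 9663597) = 3

Interpretation: for a small percentage change in X, the percentage change in Y is approximately 3.00 times as large.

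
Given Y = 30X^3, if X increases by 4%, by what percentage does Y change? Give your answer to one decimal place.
12.5%

For Y = 30X^3:
If X → X(1 + 0.04)
Then Y → Y · (1 + 0.04)^3
     ≈ Y · 1.1249

Percentage change = ((1 + 0.04)^3 − 1) × 100% ≈ 12.5%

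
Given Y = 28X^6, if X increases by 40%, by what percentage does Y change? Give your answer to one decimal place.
653.0%

For Y = 28X^6:
If X → X(1 + 0.4)
Then Y → Y · (1 + 0.4)^6
     ≈ Y · 7.5295

Percentage change = ((1 + 0.4)^6 − 1) × 100% ≈ 653.0%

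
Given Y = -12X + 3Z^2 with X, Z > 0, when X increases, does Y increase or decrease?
Y decreases

Taking the partial derivative:
∂Y/∂X = -12

∂Y/∂X = -12 < 0 (assuming positive values)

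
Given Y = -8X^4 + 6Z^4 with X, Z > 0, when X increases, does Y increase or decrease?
Y decreases

Taking the partial derivative:
∂Y/∂X = -32X^3

∂Y/∂X = -32X^3 < 0 (assuming positive values)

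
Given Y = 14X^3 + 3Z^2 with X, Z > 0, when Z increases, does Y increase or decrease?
Y increases

Taking the partial derivative:
∂Y/∂Z = 6Z

∂Y/∂Z = 6Z > 0 (assuming positive values)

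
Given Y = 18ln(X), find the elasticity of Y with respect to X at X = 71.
Elasticity = 1/ln(71) ≈ 0.2346

Elasticity = (dY/dX) · (X/Y)

dY/dX = 18/X
At X = 71: dY/dX = 18/71, Y = 18·ln(71)

Elasticity = (18/71) · (71 / (18·ln(71))) = 1/ln(71) ≈ 0.2346

Interpretation: for a small percentage change in X, the percentage change in Y is approximately 0.23 times as large.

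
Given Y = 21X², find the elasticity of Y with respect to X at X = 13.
Elasticity = 2

Elasticity = (dY/dX) · (X/Y)

dY/dX = 42·X
At X = 13: dY/dX = 546, Y = 3549

Elasticity = 546 · (13 / 3549) = 2

Interpretation: for a small percentage change in X, the percentage change in Y is approximately 2.00 times as large.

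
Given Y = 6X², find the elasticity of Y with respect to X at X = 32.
Elasticity = 2

Elasticity = (dY/dX) · (X/Y)

dY/dX = 12·X
At X = 32: dY/dX = 384, Y = 6144

Elasticity = 384 · (32 / 6144) = 2

Interpretation: for a small percentage change in X, the percentage change in Y is approximately 2.00 times as large.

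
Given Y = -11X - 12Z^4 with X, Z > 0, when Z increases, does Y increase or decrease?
Y decreases

Taking the partial derivative:
∂Y/∂Z = -48Z^3

∂Y/∂Z = -48Z^3 < 0 (assuming positive values)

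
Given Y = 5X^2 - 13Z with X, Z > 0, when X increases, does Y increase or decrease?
Y increases

Taking the partial derivative:
∂Y/∂X = 10X

∂Y/∂X = 10X > 0 (assuming positive values)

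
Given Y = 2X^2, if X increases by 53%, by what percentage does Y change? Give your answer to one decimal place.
134.1%

For Y = 2X^2:
If X → X(1 + 0.53)
Then Y → Y · (1 + 0.53)^2
     = Y · 2.3409

Percentage change = ((1 + 0.53)^2 − 1) × 100% ≈ 134.1%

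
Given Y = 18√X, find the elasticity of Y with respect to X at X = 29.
Elasticity = 1/2

Elasticity = (dY/dX) · (X/Y)

dY/dX = 9/√X
At X = 29: dY/dX = 9·√29/29, Y = 18·√29

Elasticity = (9·√29/29) · (29 / (18·√29)) = 1/2

Interpretation: for a small percentage change in X, the percentage change in Y is approximately 0.50 times as large.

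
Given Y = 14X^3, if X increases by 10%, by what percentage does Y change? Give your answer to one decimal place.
33.1%

For Y = 14X^3:
If X → X(1 + 0.1)
Then Y → Y · (1 + 0.1)^3
     = Y · 1.3310

Percentage change = ((1 + 0.1)^3 − 1) × 100% = 33.1%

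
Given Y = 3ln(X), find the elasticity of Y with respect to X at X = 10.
Elasticity = 1/ln(10) ≈ 0.4343

Elasticity = (dY/dX) · (X/Y)

dY/dX = 3/X
At X = 10: dY/dX = 3/10, Y = 3·ln(10)

Elasticity = (3/10) · (10 / (3·ln(10))) = 1/ln(10) ≈ 0.4343

Interpretation: for a small percentage change in X, the percentage change in Y is approximately 0.43 times as large.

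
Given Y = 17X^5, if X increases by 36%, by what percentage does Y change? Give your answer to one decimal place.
365.3%

For Y = 17X^5:
If X → X(1 + 0.36)
Then Y → Y · (1 + 0.36)^5
     ≈ Y · 4.6526

Percentage change = ((1 + 0.36)^5 − 1) × 100% ≈ 365.3%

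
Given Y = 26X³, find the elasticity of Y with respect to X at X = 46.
Elasticity = 3

Elasticity = (dY/dX) · (X/Y)

dY/dX = 78·X²
At X = 46: dY/dX = 165048, Y = 2530736

Elasticity = 165048 · (46 / 2530736) = 3

Interpretation: for a small percentage change in X, the percentage change in Y is approximately 3.00 times as large.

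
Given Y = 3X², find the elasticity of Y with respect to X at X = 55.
Elasticity = 2

Elasticity = (dY/dX) · (X/Y)

dY/dX = 6·X
At X = 55: dY/dX = 330, Y = 9075

Elasticity = 330 · (55 / 9075) = 2

Interpretation: for a small percentage change in X, the percentage change in Y is approximately 2.00 times as large.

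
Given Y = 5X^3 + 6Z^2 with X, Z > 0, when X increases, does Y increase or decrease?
Y increases

Taking the partial derivative:
∂Y/∂X = 15X^2

∂Y/∂X = 15X^2 > 0 (assuming positive values)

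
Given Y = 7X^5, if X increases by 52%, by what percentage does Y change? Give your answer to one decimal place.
711.4%

For Y = 7X^5:
If X → X(1 + 0.52)
Then Y → Y · (1 + 0.52)^5
     ≈ Y · 8.1137

Percentage change = ((1 + 0.52)^5 − 1) × 100% ≈ 711.4%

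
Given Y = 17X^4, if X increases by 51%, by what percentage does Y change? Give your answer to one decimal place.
419.9%

For Y = 17X^4:
If X → X(1 + 0.51)
Then Y → Y · (1 + 0.51)^4
     ≈ Y · 5.1989

Percentage change = ((1 + 0.51)^4 − 1) × 100% ≈ 419.9%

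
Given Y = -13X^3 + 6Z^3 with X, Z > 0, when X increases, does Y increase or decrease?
Y decreases

Taking the partial derivative:
∂Y/∂X = -39X^2

∂Y/∂X = -39X^2 < 0 (assuming positive values)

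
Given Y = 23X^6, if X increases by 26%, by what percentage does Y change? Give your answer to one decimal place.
300.2%

For Y = 23X^6:
If X → X(1 + 0.26)
Then Y → Y · (1 + 0.26)^6
     ≈ Y · 4.0015

Percentage change = ((1 + 0.26)^6 − 1) × 100% ≈ 300.2%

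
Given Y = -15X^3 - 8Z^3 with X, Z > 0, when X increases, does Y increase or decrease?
Y decreases

Taking the partial derivative:
∂Y/∂X = -45X^2

∂Y/∂X = -45X^2 < 0 (assuming positive values)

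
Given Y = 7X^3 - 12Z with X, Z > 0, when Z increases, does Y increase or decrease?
Y decreases

Taking the partial derivative:
∂Y/∂Z = -12

∂Y/∂Z = -12 < 0 (assuming positive values)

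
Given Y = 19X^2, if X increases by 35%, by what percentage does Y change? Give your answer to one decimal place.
82.3%

For Y = 19X^2:
If X → X(1 + 0.35)
Then Y → Y · (1 + 0.35)^2
     = Y · 1.8225

Percentage change = ((1 + 0.35)^2 − 1) × 100% ≈ 82.3%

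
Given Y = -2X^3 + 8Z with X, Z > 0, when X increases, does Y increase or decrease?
Y decreases

Taking the partial derivative:
∂Y/∂X = -6X^2

∂Y/∂X = -6X^2 < 0 (assuming positive values)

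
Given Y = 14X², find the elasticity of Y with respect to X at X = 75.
Elasticity = 2

Elasticity = (dY/dX) · (X/Y)

dY/dX = 28·X
At X = 75: dY/dX = 2100, Y = 78750

Elasticity = 2100 · (75 / 78750) = 2

Interpretation: for a small percentage change in X, the percentage change in Y is approximately 2.00 times as large.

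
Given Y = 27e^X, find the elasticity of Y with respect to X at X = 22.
Elasticity = 22

Elasticity = (dY/dX) · (X/Y)

dY/dX = 27·e^X
At X = 22: dY/dX = 27·e^22, Y = 27·e^22

Elasticity = (27·e^22) · (22 / (27·e^22)) = 22

Interpretation: for a small percentage change in X, the percentage change in Y is approximately 22.00 times as large.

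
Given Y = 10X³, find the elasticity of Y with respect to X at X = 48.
Elasticity = 3

Elasticity = (dY/dX) · (X/Y)

dY/dX = 30·X²
At X = 48: dY/dX = 69120, Y = 1105920

Elasticity = 69120 · (48 / 1105920) = 3

Interpretation: for a small percentage change in X, the percentage change in Y is approximately 3.00 times as large.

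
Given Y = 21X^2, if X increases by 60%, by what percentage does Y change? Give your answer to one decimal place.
156.0%

For Y = 21X^2:
If X → X(1 + 0.6)
Then Y → Y · (1 + 0.6)^2
     = Y · 2.5600

Percentage change = ((1 + 0.6)^2 − 1) × 100% = 156.0%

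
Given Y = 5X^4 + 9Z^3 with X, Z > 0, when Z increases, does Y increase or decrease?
Y increases

Taking the partial derivative:
∂Y/∂Z = 27Z^2

∂Y/∂Z = 27Z^2 > 0 (assuming positive values)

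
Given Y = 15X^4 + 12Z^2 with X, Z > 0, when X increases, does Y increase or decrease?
Y increases

Taking the partial derivative:
∂Y/∂X = 60X^3

∂Y/∂X = 60X^3 > 0 (assuming positive values)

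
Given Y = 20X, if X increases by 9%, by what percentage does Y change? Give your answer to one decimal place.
9.0%

For Y = 20X:
If X → X(1 + 0.09)
Then Y → Y · (1 + 0.09)^1
     = Y · 1.0900

Percentage change = ((1 + 0.09)^1 − 1) × 100% = 9.0%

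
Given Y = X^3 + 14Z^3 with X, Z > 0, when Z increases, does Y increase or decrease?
Y increases

Taking the partial derivative:
∂Y/∂Z = 42Z^2

∂Y/∂Z = 42Z^2 > 0 (assuming positive values)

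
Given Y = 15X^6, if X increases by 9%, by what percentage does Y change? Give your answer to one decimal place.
67.7%

For Y = 15X^6:
If X → X(1 + 0.09)
Then Y → Y · (1 + 0.09)^6
     ≈ Y · 1.6771

Percentage change = ((1 + 0.09)^6 − 1) × 100% ≈ 67.7%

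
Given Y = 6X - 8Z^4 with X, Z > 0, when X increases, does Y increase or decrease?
Y increases

Taking the partial derivative:
∂Y/∂X = 6

∂Y/∂X = 6 > 0 (assuming positive values)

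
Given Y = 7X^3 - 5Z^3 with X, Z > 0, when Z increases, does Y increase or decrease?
Y decreases

Taking the partial derivative:
∂Y/∂Z = -15Z^2

∂Y/∂Z = -15Z^2 < 0 (assuming positive values)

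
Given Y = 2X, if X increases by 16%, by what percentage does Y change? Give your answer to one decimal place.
16.0%

For Y = 2X:
If X → X(1 + 0.16)
Then Y → Y · (1 + 0.16)^1
     = Y · 1.1600

Percentage change = ((1 + 0.16)^1 − 1) × 100% = 16.0%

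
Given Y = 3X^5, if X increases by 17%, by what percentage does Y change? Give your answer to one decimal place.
119.2%

For Y = 3X^5:
If X → X(1 + 0.17)
Then Y → Y · (1 + 0.17)^5
     ≈ Y · 2.1924

Percentage change = ((1 + 0.17)^5 − 1) × 100% ≈ 119.2%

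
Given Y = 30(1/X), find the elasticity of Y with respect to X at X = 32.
Elasticity = -1

Elasticity = (dY/dX) · (X/Y)

dY/dX = -30/X²
At X = 32: dY/dX = -15/512, Y = 15/16

Elasticity = (-15/512) · (32 / (15/16)) = -1

Interpretation: for a small percentage change in X, the percentage change in Y is approximately -1.00 times as large.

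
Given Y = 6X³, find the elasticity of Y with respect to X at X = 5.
Elasticity = 3

Elasticity = (dY/dX) · (X/Y)

dY/dX = 18·X²
At X = 5: dY/dX = 450, Y = 750

Elasticity = 450 · (5 / 750) = 3

Interpretation: for a small percentage change in X, the percentage change in Y is approximately 3.00 times as large.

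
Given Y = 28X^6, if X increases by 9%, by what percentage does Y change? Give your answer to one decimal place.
67.7%

For Y = 28X^6:
If X → X(1 + 0.09)
Then Y → Y · (1 + 0.09)^6
     ≈ Y · 1.6771

Percentage change = ((1 + 0.09)^6 − 1) × 100% ≈ 67.7%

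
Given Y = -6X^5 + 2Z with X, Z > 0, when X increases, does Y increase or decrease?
Y decreases

Taking the partial derivative:
∂Y/∂X = -30X^4

∂Y/∂X = -30X^4 < 0 (assuming positive values)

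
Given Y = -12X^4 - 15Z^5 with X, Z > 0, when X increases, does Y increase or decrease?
Y decreases

Taking the partial derivative:
∂Y/∂X = -48X^3

∂Y/∂X = -48X^3 < 0 (assuming positive values)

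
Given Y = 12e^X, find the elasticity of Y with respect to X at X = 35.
Elasticity = 35

Elasticity = (dY/dX) · (X/Y)

dY/dX = 12·e^X
At X = 35: dY/dX = 12·e^35, Y = 12·e^35

Elasticity = (12·e^35) · (35 / (12·e^35)) = 35

Interpretation: for a small percentage change in X, the percentage change in Y is approximately 35.00 times as large.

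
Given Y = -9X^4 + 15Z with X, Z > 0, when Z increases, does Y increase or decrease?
Y increases

Taking the partial derivative:
∂Y/∂Z = 15

∂Y/∂Z = 15 > 0 (assuming positive values)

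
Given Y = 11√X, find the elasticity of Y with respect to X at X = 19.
Elasticity = 1/2

Elasticity = (dY/dX) · (X/Y)

dY/dX = 11/(2·√X)
At X = 19: dY/dX = 11·√19/38, Y = 11·√19

Elasticity = (11·√19/38) · (19 / (11·√19)) = 1/2

Interpretation: for a small percentage change in X, the percentage change in Y is approximately 0.50 times as large.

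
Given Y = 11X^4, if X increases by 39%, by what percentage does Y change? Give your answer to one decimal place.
273.3%

For Y = 11X^4:
If X → X(1 + 0.39)
Then Y → Y · (1 + 0.39)^4
     ≈ Y · 3.7330

Percentage change = ((1 + 0.39)^4 − 1) × 100% ≈ 273.3%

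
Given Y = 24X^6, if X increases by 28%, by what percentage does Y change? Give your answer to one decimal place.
339.8%

For Y = 24X^6:
If X → X(1 + 0.28)
Then Y → Y · (1 + 0.28)^6
     ≈ Y · 4.3980

Percentage change = ((1 + 0.28)^6 − 1) × 100% ≈ 339.8%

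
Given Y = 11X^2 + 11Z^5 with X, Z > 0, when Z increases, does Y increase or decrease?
Y increases

Taking the partial derivative:
∂Y/∂Z = 55Z^4

∂Y/∂Z = 55Z^4 > 0 (assuming positive values)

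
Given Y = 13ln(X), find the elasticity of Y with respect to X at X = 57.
Elasticity = 1/ln(57) ≈ 0.2473

Elasticity = (dY/dX) · (X/Y)

dY/dX = 13/X
At X = 57: dY/dX = 13/57, Y = 13·ln(57)

Elasticity = (13/57) · (57 / (13·ln(57))) = 1/ln(57) ≈ 0.2473

Interpretation: for a small percentage change in X, the percentage change in Y is approximately 0.25 times as large.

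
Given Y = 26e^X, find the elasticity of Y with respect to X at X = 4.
Elasticity = 4

Elasticity = (dY/dX) · (X/Y)

dY/dX = 26·e^X
At X = 4: dY/dX = 26·e^4, Y = 26·e^4

Elasticity = (26·e^4) · (4 / (26·e^4)) = 4

Interpretation: for a small percentage change in X, the percentage change in Y is approximately 4.00 times as large.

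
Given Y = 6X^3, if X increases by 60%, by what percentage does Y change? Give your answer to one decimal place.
309.6%

For Y = 6X^3:
If X → X(1 + 0.6)
Then Y → Y · (1 + 0.6)^3
     = Y · 4.0960

Percentage change = ((1 + 0.6)^3 − 1) × 100% = 309.6%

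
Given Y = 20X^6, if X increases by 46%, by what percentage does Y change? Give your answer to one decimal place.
868.5%

For Y = 20X^6:
If X → X(1 + 0.46)
Then Y → Y · (1 + 0.46)^6
     ≈ Y · 9.6854

Percentage change = ((1 + 0.46)^6 − 1) × 100% ≈ 868.5%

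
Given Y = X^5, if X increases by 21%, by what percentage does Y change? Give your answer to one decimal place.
159.4%

For Y = X^5:
If X → X(1 + 0.21)
Then Y → Y · (1 + 0.21)^5
     ≈ Y · 2.5937

Percentage change = ((1 + 0.21)^5 − 1) × 100% ≈ 159.4%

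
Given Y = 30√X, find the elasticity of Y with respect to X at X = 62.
Elasticity = 1/2

Elasticity = (dY/dX) · (X/Y)

dY/dX = 15/√X
At X = 62: dY/dX = 15·√62/62, Y = 30·√62

Elasticity = (15·√62/62) · (62 / (30·√62)) = 1/2

Interpretation: for a small percentage change in X, the percentage change in Y is approximately 0.50 times as large.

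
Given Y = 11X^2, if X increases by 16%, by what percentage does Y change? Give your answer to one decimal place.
34.6%

For Y = 11X^2:
If X → X(1 + 0.16)
Then Y → Y · (1 + 0.16)^2
     = Y · 1.3456

Percentage change = ((1 + 0.16)^2 − 1) × 100% ≈ 34.6%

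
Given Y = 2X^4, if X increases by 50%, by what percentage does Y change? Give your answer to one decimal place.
406.3%

For Y = 2X^4:
If X → X(1 + 0.5)
Then Y → Y · (1 + 0.5)^4
     = Y · 5.0625

Percentage change = ((1 + 0.5)^4 − 1) × 100% ≈ 406.3%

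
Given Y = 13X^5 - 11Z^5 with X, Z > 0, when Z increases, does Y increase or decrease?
Y decreases

Taking the partial derivative:
∂Y/∂Z = -55Z^4

∂Y/∂Z = -55Z^4 < 0 (assuming positive values)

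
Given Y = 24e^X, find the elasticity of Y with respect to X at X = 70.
Elasticity = 70

Elasticity = (dY/dX) · (X/Y)

dY/dX = 24·e^X
At X = 70: dY/dX = 24·e^70, Y = 24·e^70

Elasticity = (24·e^70) · (70 / (24·e^70)) = 70

Interpretation: for a small percentage change in X, the percentage change in Y is approximately 70.00 times as large.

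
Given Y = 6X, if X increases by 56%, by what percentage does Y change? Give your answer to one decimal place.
56.0%

For Y = 6X:
If X → X(1 + 0.56)
Then Y → Y · (1 + 0.56)^1
     = Y · 1.5600

Percentage change = ((1 + 0.56)^1 − 1) × 100% = 56.0%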